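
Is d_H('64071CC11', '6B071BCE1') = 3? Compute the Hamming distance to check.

Differing positions: 2, 6, 8. Hamming distance = 3, so the claim is true.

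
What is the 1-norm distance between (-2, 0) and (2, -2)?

Σ|x_i - y_i| = |-2 - 2| + |0 - (-2)| = 4 + 2 = 6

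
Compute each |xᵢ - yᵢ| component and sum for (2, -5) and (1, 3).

Σ|x_i - y_i| = |2 - 1| + |-5 - 3| = 1 + 8 = 9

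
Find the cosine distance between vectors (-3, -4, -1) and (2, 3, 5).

With u = (-3, -4, -1), v = (2, 3, 5):
u·v = (-3)·2 + (-4)·3 + (-1)·5 = (-6) + (-12) + (-5) = -23.
|u| = √((-3)² + (-4)² + (-1)²) = √26, |v| = √(2² + 3² + 5²) = √38, so |u||v| = √(26·38) = √988.
cos θ = (u·v)/(|u||v|) = -23/√988 ≈ -0.7317
Cosine distance = 1 - cos θ ≈ 1 - (-0.7317) = 1.7317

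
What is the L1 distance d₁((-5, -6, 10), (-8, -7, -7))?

Σ|x_i - y_i| = |-5 - (-8)| + |-6 - (-7)| + |10 - (-7)| = 3 + 1 + 17 = 21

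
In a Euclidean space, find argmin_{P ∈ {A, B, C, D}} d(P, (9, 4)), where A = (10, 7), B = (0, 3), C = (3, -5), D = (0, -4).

Distances: d(A) ≈ 3.1623, d(B) ≈ 9.0554, d(C) ≈ 10.8167, d(D) ≈ 12.0416. Nearest: A = (10, 7) with distance 3.1623.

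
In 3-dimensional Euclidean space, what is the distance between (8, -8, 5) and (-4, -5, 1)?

√(Σ(x_i - y_i)²) = √((8 - (-4))² + (-8 - (-5))² + (5 - 1)²)
= √(12² + (-3)² + 4²) = √(144 + 9 + 16) = √169 = 13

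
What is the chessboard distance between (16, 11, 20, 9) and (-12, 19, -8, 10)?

max(|x_i - y_i|) = max(|16 - (-12)|, |11 - 19|, |20 - (-8)|, |9 - 10|) = max(28, 8, 28, 1) = 28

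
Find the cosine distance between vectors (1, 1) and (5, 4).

With u = (1, 1), v = (5, 4):
u·v = 1·5 + 1·4 = 5 + 4 = 9.
|u| = √(1² + 1²) = √2, |v| = √(5² + 4²) = √41, so |u||v| = √(2·41) = √82.
cos θ = (u·v)/(|u||v|) = 9/√82 ≈ 0.9939
Cosine distance = 1 - cos θ ≈ 1 - 0.9939 = 0.0061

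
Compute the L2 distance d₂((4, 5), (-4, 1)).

√(Σ(x_i - y_i)²) = √((4 - (-4))² + (5 - 1)²)
= √(8² + 4²) = √(64 + 16) = √80 ≈ 8.9443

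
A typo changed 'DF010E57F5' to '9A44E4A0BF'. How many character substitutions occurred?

Differing positions: 1, 2, 3, 4, 5, 6, 7, 8, 9, 10. Hamming distance = 10.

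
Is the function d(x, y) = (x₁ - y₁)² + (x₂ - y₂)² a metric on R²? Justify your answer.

No. The squared Euclidean distance fails the triangle inequality. Counterexample: x = (0, 0), y = (3, 5), z = (6, 10). d(x,z) = 6² + 10² = 136, but d(x,y) + d(y,z) = (3² + 5²) + (3² + 5²) = 34 + 34 = 68. Since 136 > 68, the triangle inequality is violated. (Note: √d, the ordinary Euclidean distance, IS a metric.)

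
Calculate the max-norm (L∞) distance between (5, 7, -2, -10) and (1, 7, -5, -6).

max(|x_i - y_i|) = max(|5 - 1|, |7 - 7|, |-2 - (-5)|, |-10 - (-6)|) = max(4, 0, 3, 4) = 4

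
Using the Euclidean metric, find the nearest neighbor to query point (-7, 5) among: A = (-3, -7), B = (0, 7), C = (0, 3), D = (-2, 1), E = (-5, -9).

Distances: d(A) ≈ 12.6491, d(B) ≈ 7.2801, d(C) ≈ 7.2801, d(D) ≈ 6.4031, d(E) ≈ 14.1421. Nearest: D = (-2, 1) with distance 6.4031.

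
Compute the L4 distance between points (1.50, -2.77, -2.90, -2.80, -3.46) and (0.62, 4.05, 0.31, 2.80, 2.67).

(Σ|x_i - y_i|^4)^(1/4) = (|1.5 - 0.62|^4 + |-2.77 - 4.05|^4 + |-2.9 - 0.31|^4 + |-2.8 - 2.8|^4 + |-3.46 - 2.67|^4)^(1/4)
= (0.88^4 + 6.82^4 + 3.21^4 + 5.6^4 + 6.13^4)^(1/4) ≈ (0.5997 + 2163.4034 + 106.1745 + 983.4496 + 1412.0234)^(1/4) = (4665.6506)^(1/4) ≈ 8.2647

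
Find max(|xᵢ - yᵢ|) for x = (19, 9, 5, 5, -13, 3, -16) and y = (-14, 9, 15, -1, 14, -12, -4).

max(|x_i - y_i|) = max(|19 - (-14)|, |9 - 9|, |5 - 15|, |5 - (-1)|, |-13 - 14|, |3 - (-12)|, |-16 - (-4)|) = max(33, 0, 10, 6, 27, 15, 12) = 33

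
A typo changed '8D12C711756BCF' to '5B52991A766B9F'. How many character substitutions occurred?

Differing positions: 1, 2, 3, 5, 6, 8, 10, 13. Hamming distance = 8.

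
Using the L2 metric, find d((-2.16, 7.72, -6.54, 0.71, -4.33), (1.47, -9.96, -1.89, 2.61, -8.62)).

√(Σ(x_i - y_i)²) = √((-2.16 - 1.47)² + (7.72 - (-9.96))² + (-6.54 - (-1.89))² + (0.71 - 2.61)² + (-4.33 - (-8.62))²)
= √((-3.63)² + 17.68² + (-4.65)² + (-1.9)² + 4.29²) = √(13.1769 + 312.5824 + 21.6225 + 3.61 + 18.4041) = √369.3959 ≈ 19.2197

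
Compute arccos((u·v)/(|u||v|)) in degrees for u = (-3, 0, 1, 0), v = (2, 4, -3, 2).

With u = (-3, 0, 1, 0), v = (2, 4, -3, 2):
u·v = (-3)·2 + 0·4 + 1·(-3) + 0·2 = (-6) + 0 + (-3) + 0 = -9.
|u| = √((-3)² + 0² + 1² + 0²) = √10, |v| = √(2² + 4² + (-3)² + 2²) = √33, so |u||v| = √(10·33) = √330.
cos θ = (u·v)/(|u||v|) = -9/√330 ≈ -0.495434
θ = arccos(-0.495434) ≈ 119.7°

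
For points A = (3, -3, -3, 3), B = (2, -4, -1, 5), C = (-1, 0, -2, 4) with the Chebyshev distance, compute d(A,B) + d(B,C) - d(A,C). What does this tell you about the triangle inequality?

d(A,B) = max(1, 1, 2, 2) = 2, d(B,C) = max(3, 4, 1, 1) = 4, d(A,C) = max(4, 3, 1, 1) = 4.
d(A,B) + d(B,C) - d(A,C) = 2 + 4 - 4 = 6 - 4 = 2. This is ≥ 0, so the triangle inequality holds for these points.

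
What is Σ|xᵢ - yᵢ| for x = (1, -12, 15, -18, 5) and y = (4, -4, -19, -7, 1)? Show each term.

Σ|x_i - y_i| = |1 - 4| + |-12 - (-4)| + |15 - (-19)| + |-18 - (-7)| + |5 - 1| = 3 + 8 + 34 + 11 + 4 = 60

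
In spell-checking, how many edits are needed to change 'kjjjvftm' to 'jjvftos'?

Let D[i][j] be the edit distance between the first i characters of 'kjjjvftm' and the first j characters of 'jjvftos', with D[i][0] = i, D[0][j] = j, and D[i][j] = D[i-1][j-1] if the characters match, else 1 + min(D[i-1][j], D[i][j-1], D[i-1][j-1]). Filling the table (rows: prefixes of 'kjjjvftm', columns: prefixes of 'jjvftos'):
     ε  j  j  v  f  t  o  s
  ε  0  1  2  3  4  5  6  7
  k  1  1  2  3  4  5  6  7
  j  2  1  1  2  3  4  5  6
  j  3  2  1  2  3  4  5  6
  j  4  3  2  2  3  4  5  6
  v  5  4  3  2  3  4  5  6
  f  6  5  4  3  2  3  4  5
  t  7  6  5  4  3  2  3  4
  m  8  7  6  5  4  3  3  4
The bottom-right entry gives D[8][7] = 4, so no sequence of fewer than 4 edits works. Backtracking through the table gives one optimal edit sequence (4 edits):
  kjjjvftm → jjjvftm (del k @1)
  jjjvftm → jjvftm (del j @1)
  jjvftm → jjvftom (ins o @6)
  jjvftom → jjvftos (sub m→s @7)
Edit distance = 4.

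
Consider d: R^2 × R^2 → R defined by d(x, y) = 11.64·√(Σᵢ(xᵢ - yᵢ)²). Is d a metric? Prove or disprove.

Yes. The L2 (Euclidean) norm induces a metric on R^2, and multiplying a metric by a positive constant 11.64 > 0 preserves all four axioms: non-negativity (11.64·||x-y|| ≥ 0), identity (11.64·||x-y|| = 0 ⟺ ||x-y|| = 0 ⟺ x = y), symmetry (||x-y|| = ||y-x||), and the triangle inequality (11.64·||x-z|| ≤ 11.64·||x-y|| + 11.64·||y-z||). So d is a metric.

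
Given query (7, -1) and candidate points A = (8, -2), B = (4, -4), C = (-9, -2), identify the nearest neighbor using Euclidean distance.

Distances: d(A) ≈ 1.4142, d(B) ≈ 4.2426, d(C) ≈ 16.0312. Nearest: A = (8, -2) with distance 1.4142.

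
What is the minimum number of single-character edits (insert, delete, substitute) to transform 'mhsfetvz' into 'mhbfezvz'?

Let D[i][j] be the edit distance between the first i characters of 'mhsfetvz' and the first j characters of 'mhbfezvz', with D[i][0] = i, D[0][j] = j, and D[i][j] = D[i-1][j-1] if the characters match, else 1 + min(D[i-1][j], D[i][j-1], D[i-1][j-1]). Filling the table (rows: prefixes of 'mhsfetvz', columns: prefixes of 'mhbfezvz'):
     ε  m  h  b  f  e  z  v  z
  ε  0  1  2  3  4  5  6  7  8
  m  1  0  1  2  3  4  5  6  7
  h  2  1  0  1  2  3  4  5  6
  s  3  2  1  1  2  3  4  5  6
  f  4  3  2  2  1  2  3  4  5
  e  5  4  3  3  2  1  2  3  4
  t  6  5  4  4  3  2  2  3  4
  v  7  6  5  5  4  3  3  2  3
  z  8  7  6  6  5  4  3  3  2
The bottom-right entry gives D[8][8] = 2, so no sequence of fewer than 2 edits works. Backtracking through the table gives one optimal edit sequence (2 edits):
  mhsfetvz → mhbfetvz (sub s→b @3)
  mhbfetvz → mhbfezvz (sub t→z @6)
Edit distance = 2.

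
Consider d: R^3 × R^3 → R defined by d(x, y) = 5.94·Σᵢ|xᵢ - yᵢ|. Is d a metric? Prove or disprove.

Yes. The L1 (Manhattan) norm induces a metric on R^3, and multiplying a metric by a positive constant 5.94 > 0 preserves all four axioms: non-negativity (5.94·||x-y|| ≥ 0), identity (5.94·||x-y|| = 0 ⟺ ||x-y|| = 0 ⟺ x = y), symmetry (||x-y|| = ||y-x||), and the triangle inequality (5.94·||x-z|| ≤ 5.94·||x-y|| + 5.94·||y-z||). So d is a metric.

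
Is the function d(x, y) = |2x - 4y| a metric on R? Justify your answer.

No. d fails symmetry: d(2, 4) = |2·2 - 4·4| = |-12| = 12, but d(4, 2) = |2·4 - 4·2| = |0| = 0. Since 12 ≠ 0, d(x,y) ≠ d(y,x) in general.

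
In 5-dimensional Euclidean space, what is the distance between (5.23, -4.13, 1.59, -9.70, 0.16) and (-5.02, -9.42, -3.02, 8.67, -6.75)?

√(Σ(x_i - y_i)²) = √((5.23 - (-5.02))² + (-4.13 - (-9.42))² + (1.59 - (-3.02))² + (-9.7 - 8.67)² + (0.16 - (-6.75))²)
= √(10.25² + 5.29² + 4.61² + (-18.37)² + 6.91²) = √(105.0625 + 27.9841 + 21.2521 + 337.4569 + 47.7481) = √539.5037 ≈ 23.2272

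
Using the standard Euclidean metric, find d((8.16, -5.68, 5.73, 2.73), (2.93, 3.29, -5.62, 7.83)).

√(Σ(x_i - y_i)²) = √((8.16 - 2.93)² + (-5.68 - 3.29)² + (5.73 - (-5.62))² + (2.73 - 7.83)²)
= √(5.23² + (-8.97)² + 11.35² + (-5.1)²) = √(27.3529 + 80.4609 + 128.8225 + 26.01) = √262.6463 ≈ 16.2064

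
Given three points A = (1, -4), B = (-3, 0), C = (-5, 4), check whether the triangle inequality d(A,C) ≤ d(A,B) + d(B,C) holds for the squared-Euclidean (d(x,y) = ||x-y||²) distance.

d(A,B) = 4² + 4² = 32, d(B,C) = 2² + 4² = 20, d(A,C) = 6² + 8² = 100.
d(A,C) = 100 > 32 + 20 = 52. Triangle inequality is VIOLATED. (Squared-Euclidean is not a metric — this is a counterexample.)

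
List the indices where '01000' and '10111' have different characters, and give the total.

Differing positions: 1, 2, 3, 4, 5. Hamming distance = 5.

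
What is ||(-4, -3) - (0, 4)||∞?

max(|x_i - y_i|) = max(|-4 - 0|, |-3 - 4|) = max(4, 7) = 7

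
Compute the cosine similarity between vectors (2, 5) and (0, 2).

With u = (2, 5), v = (0, 2):
u·v = 2·0 + 5·2 = 0 + 10 = 10.
|u| = √(2² + 5²) = √29, |v| = √(0² + 2²) = √4, so |u||v| = √(29·4) = √116.
cos θ = (u·v)/(|u||v|) = 10/√116 ≈ 0.9285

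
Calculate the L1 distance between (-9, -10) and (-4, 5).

Σ|x_i - y_i| = |-9 - (-4)| + |-10 - 5| = 5 + 15 = 20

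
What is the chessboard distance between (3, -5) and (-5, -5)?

max(|x_i - y_i|) = max(|3 - (-5)|, |-5 - (-5)|) = max(8, 0) = 8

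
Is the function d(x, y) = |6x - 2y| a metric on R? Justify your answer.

No. d fails symmetry: d(1, 5) = |6·1 - 2·5| = |-4| = 4, but d(5, 1) = |6·5 - 2·1| = |28| = 28. Since 4 ≠ 28, d(x,y) ≠ d(y,x) in general.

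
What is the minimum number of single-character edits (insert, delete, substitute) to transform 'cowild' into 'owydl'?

Let D[i][j] be the edit distance between the first i characters of 'cowild' and the first j characters of 'owydl', with D[i][0] = i, D[0][j] = j, and D[i][j] = D[i-1][j-1] if the characters match, else 1 + min(D[i-1][j], D[i][j-1], D[i-1][j-1]). Filling the table (rows: prefixes of 'cowild', columns: prefixes of 'owydl'):
     ε  o  w  y  d  l
  ε  0  1  2  3  4  5
  c  1  1  2  3  4  5
  o  2  1  2  3  4  5
  w  3  2  1  2  3  4
  i  4  3  2  2  3  4
  l  5  4  3  3  3  3
  d  6  5  4  4  3  4
The bottom-right entry gives D[6][5] = 4, so no sequence of fewer than 4 edits works. Backtracking through the table gives one optimal edit sequence (4 edits):
  cowild → owild (del c @1)
  owild → owyld (sub i→y @3)
  owyld → owydd (sub l→d @4)
  owydd → owydl (sub d→l @5)
Edit distance = 4.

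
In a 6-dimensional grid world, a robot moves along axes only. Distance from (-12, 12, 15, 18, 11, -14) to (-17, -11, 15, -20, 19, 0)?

Σ|x_i - y_i| = |-12 - (-17)| + |12 - (-11)| + |15 - 15| + |18 - (-20)| + |11 - 19| + |-14 - 0| = 5 + 23 + 0 + 38 + 8 + 14 = 88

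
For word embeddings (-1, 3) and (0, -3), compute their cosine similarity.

With u = (-1, 3), v = (0, -3):
u·v = (-1)·0 + 3·(-3) = 0 + (-9) = -9.
|u| = √((-1)² + 3²) = √10, |v| = √(0² + (-3)²) = √9, so |u||v| = √(10·9) = √90.
cos θ = (u·v)/(|u||v|) = -9/√90 ≈ -0.9487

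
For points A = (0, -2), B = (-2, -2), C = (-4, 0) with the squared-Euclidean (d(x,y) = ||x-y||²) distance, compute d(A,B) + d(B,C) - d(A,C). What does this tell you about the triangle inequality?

d(A,B) = 2² + 0² = 4, d(B,C) = 2² + 2² = 8, d(A,C) = 4² + 2² = 20.
d(A,B) + d(B,C) - d(A,C) = 4 + 8 - 20 = 12 - 20 = -8. This is < 0, so the triangle inequality FAILS for these points (squared-Euclidean is not a metric).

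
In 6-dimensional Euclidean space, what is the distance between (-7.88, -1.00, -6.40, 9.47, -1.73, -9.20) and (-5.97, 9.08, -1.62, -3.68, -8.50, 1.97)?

√(Σ(x_i - y_i)²) = √((-7.88 - (-5.97))² + (-1 - 9.08)² + (-6.4 - (-1.62))² + (9.47 - (-3.68))² + (-1.73 - (-8.5))² + (-9.2 - 1.97)²)
= √((-1.91)² + (-10.08)² + (-4.78)² + 13.15² + 6.77² + (-11.17)²) = √(3.6481 + 101.6064 + 22.8484 + 172.9225 + 45.8329 + 124.7689) = √471.6272 ≈ 21.717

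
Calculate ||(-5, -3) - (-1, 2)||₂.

√(Σ(x_i - y_i)²) = √((-5 - (-1))² + (-3 - 2)²)
= √((-4)² + (-5)²) = √(16 + 25) = √41 ≈ 6.4031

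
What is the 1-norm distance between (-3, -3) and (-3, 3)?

Σ|x_i - y_i| = |-3 - (-3)| + |-3 - 3| = 0 + 6 = 6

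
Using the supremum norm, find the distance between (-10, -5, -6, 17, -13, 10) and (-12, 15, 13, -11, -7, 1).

max(|x_i - y_i|) = max(|-10 - (-12)|, |-5 - 15|, |-6 - 13|, |17 - (-11)|, |-13 - (-7)|, |10 - 1|) = max(2, 20, 19, 28, 6, 9) = 28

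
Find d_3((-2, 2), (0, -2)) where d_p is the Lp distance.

(Σ|x_i - y_i|^3)^(1/3) = (|-2 - 0|^3 + |2 - (-2)|^3)^(1/3)
= (2^3 + 4^3)^(1/3) = (8 + 64)^(1/3) = (72)^(1/3) ≈ 4.1602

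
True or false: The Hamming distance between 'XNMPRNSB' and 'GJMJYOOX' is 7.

Differing positions: 1, 2, 4, 5, 6, 7, 8. Hamming distance = 7, so the claim is true.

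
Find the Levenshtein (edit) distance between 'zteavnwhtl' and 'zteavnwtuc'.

Let D[i][j] be the edit distance between the first i characters of 'zteavnwhtl' and the first j characters of 'zteavnwtuc', with D[i][0] = i, D[0][j] = j, and D[i][j] = D[i-1][j-1] if the characters match, else 1 + min(D[i-1][j], D[i][j-1], D[i-1][j-1]). Filling the table (rows: prefixes of 'zteavnwhtl', columns: prefixes of 'zteavnwtuc'):
     ε  z  t  e  a  v  n  w  t  u  c
  ε  0  1  2  3  4  5  6  7  8  9 10
  z  1  0  1  2  3  4  5  6  7  8  9
  t  2  1  0  1  2  3  4  5  6  7  8
  e  3  2  1  0  1  2  3  4  5  6  7
  a  4  3  2  1  0  1  2  3  4  5  6
  v  5  4  3  2  1  0  1  2  3  4  5
  n  6  5  4  3  2  1  0  1  2  3  4
  w  7  6  5  4  3  2  1  0  1  2  3
  h  8  7  6  5  4  3  2  1  1  2  3
  t  9  8  7  6  5  4  3  2  1  2  3
  l 10  9  8  7  6  5  4  3  2  2  3
The bottom-right entry gives D[10][10] = 3, so no sequence of fewer than 3 edits works. Backtracking through the table gives one optimal edit sequence (3 edits):
  zteavnwhtl → zteavnwttl (sub h→t @8)
  zteavnwttl → zteavnwtul (sub t→u @9)
  zteavnwtul → zteavnwtuc (sub l→c @10)
Edit distance = 3.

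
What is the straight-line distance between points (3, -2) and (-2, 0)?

√(Σ(x_i - y_i)²) = √((3 - (-2))² + (-2 - 0)²)
= √(5² + (-2)²) = √(25 + 4) = √29 ≈ 5.3852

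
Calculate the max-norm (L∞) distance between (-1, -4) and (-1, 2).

max(|x_i - y_i|) = max(|-1 - (-1)|, |-4 - 2|) = max(0, 6) = 6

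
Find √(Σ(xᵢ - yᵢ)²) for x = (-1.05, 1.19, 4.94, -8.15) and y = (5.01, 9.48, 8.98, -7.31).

√(Σ(x_i - y_i)²) = √((-1.05 - 5.01)² + (1.19 - 9.48)² + (4.94 - 8.98)² + (-8.15 - (-7.31))²)
= √((-6.06)² + (-8.29)² + (-4.04)² + (-0.84)²) = √(36.7236 + 68.7241 + 16.3216 + 0.7056) = √122.4749 ≈ 11.0668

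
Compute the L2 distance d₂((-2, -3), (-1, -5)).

√(Σ(x_i - y_i)²) = √((-2 - (-1))² + (-3 - (-5))²)
= √((-1)² + 2²) = √(1 + 4) = √5 ≈ 2.2361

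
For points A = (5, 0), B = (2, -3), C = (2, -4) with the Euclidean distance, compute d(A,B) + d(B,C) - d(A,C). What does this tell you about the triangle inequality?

d(A,B) = √(3² + 3²) = √18 ≈ 4.2426, d(B,C) = √(0² + 1²) = √1 = 1, d(A,C) = √(3² + 4²) = √25 = 5.
d(A,B) + d(B,C) - d(A,C) = 4.2426 + 1 - 5 = 5.2426 - 5 = 0.2426 (to 4 decimal places). This is ≥ 0, so the triangle inequality holds for these points.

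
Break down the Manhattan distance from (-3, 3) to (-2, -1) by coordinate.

Σ|x_i - y_i| = |-3 - (-2)| + |3 - (-1)| = 1 + 4 = 5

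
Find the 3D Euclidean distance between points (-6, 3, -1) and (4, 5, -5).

√(Σ(x_i - y_i)²) = √((-6 - 4)² + (3 - 5)² + (-1 - (-5))²)
= √((-10)² + (-2)² + 4²) = √(100 + 4 + 16) = √120 ≈ 10.9545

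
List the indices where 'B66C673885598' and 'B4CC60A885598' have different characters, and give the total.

Differing positions: 2, 3, 6, 7. Hamming distance = 4.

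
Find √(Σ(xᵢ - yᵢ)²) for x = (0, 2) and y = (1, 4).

√(Σ(x_i - y_i)²) = √((0 - 1)² + (2 - 4)²)
= √((-1)² + (-2)²) = √(1 + 4) = √5 ≈ 2.2361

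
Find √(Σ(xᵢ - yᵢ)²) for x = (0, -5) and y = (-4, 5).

√(Σ(x_i - y_i)²) = √((0 - (-4))² + (-5 - 5)²)
= √(4² + (-10)²) = √(16 + 100) = √116 ≈ 10.7703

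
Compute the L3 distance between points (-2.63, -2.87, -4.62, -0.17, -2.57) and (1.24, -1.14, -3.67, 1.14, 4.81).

(Σ|x_i - y_i|^3)^(1/3) = (|-2.63 - 1.24|^3 + |-2.87 - (-1.14)|^3 + |-4.62 - (-3.67)|^3 + |-0.17 - 1.14|^3 + |-2.57 - 4.81|^3)^(1/3)
= (3.87^3 + 1.73^3 + 0.95^3 + 1.31^3 + 7.38^3)^(1/3) ≈ (57.9606 + 5.1777 + 0.8574 + 2.2481 + 401.9473)^(1/3) = (468.1911)^(1/3) ≈ 7.765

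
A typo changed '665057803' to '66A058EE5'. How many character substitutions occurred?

Differing positions: 3, 6, 7, 8, 9. Hamming distance = 5.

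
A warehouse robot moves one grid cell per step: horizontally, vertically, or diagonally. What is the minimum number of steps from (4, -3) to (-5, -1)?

max(|x_i - y_i|) = max(|4 - (-5)|, |-3 - (-1)|) = max(9, 2) = 9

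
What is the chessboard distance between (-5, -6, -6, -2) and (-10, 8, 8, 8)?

max(|x_i - y_i|) = max(|-5 - (-10)|, |-6 - 8|, |-6 - 8|, |-2 - 8|) = max(5, 14, 14, 10) = 14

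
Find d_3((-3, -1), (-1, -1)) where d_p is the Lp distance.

(Σ|x_i - y_i|^3)^(1/3) = (|-3 - (-1)|^3 + |-1 - (-1)|^3)^(1/3)
= (2^3 + 0^3)^(1/3) = (8 + 0)^(1/3) = (8)^(1/3) = 2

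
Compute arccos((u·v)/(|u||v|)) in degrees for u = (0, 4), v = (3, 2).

With u = (0, 4), v = (3, 2):
u·v = 0·3 + 4·2 = 0 + 8 = 8.
|u| = √(0² + 4²) = √16, |v| = √(3² + 2²) = √13, so |u||v| = √(16·13) = √208.
cos θ = (u·v)/(|u||v|) = 8/√208 ≈ 0.5547
θ = arccos(0.5547) ≈ 56.31°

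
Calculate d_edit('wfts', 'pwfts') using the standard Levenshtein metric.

Let D[i][j] be the edit distance between the first i characters of 'wfts' and the first j characters of 'pwfts', with D[i][0] = i, D[0][j] = j, and D[i][j] = D[i-1][j-1] if the characters match, else 1 + min(D[i-1][j], D[i][j-1], D[i-1][j-1]). Filling the table (rows: prefixes of 'wfts', columns: prefixes of 'pwfts'):
     ε  p  w  f  t  s
  ε  0  1  2  3  4  5
  w  1  1  1  2  3  4
  f  2  2  2  1  2  3
  t  3  3  3  2  1  2
  s  4  4  4  3  2  1
The bottom-right entry gives D[4][5] = 1, so no sequence of fewer than 1 edit works. Backtracking through the table gives one optimal edit sequence (1 edit):
  wfts → pwfts (ins p @1)
Edit distance = 1.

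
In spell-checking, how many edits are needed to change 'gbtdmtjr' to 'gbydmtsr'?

Let D[i][j] be the edit distance between the first i characters of 'gbtdmtjr' and the first j characters of 'gbydmtsr', with D[i][0] = i, D[0][j] = j, and D[i][j] = D[i-1][j-1] if the characters match, else 1 + min(D[i-1][j], D[i][j-1], D[i-1][j-1]). Filling the table (rows: prefixes of 'gbtdmtjr', columns: prefixes of 'gbydmtsr'):
     ε  g  b  y  d  m  t  s  r
  ε  0  1  2  3  4  5  6  7  8
  g  1  0  1  2  3  4  5  6  7
  b  2  1  0  1  2  3  4  5  6
  t  3  2  1  1  2  3  3  4  5
  d  4  3  2  2  1  2  3  4  5
  m  5  4  3  3  2  1  2  3  4
  t  6  5  4  4  3  2  1  2  3
  j  7  6  5  5  4  3  2  2  3
  r  8  7  6  6  5  4  3  3  2
The bottom-right entry gives D[8][8] = 2, so no sequence of fewer than 2 edits works. Backtracking through the table gives one optimal edit sequence (2 edits):
  gbtdmtjr → gbydmtjr (sub t→y @3)
  gbydmtjr → gbydmtsr (sub j→s @7)
Edit distance = 2.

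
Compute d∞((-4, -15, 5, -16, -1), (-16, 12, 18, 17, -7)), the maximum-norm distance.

max(|x_i - y_i|) = max(|-4 - (-16)|, |-15 - 12|, |5 - 18|, |-16 - 17|, |-1 - (-7)|) = max(12, 27, 13, 33, 6) = 33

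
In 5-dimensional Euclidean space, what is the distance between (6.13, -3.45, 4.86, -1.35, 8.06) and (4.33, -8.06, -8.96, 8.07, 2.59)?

√(Σ(x_i - y_i)²) = √((6.13 - 4.33)² + (-3.45 - (-8.06))² + (4.86 - (-8.96))² + (-1.35 - 8.07)² + (8.06 - 2.59)²)
= √(1.8² + 4.61² + 13.82² + (-9.42)² + 5.47²) = √(3.24 + 21.2521 + 190.9924 + 88.7364 + 29.9209) = √334.1418 ≈ 18.2795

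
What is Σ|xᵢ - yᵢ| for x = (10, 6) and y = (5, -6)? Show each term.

Σ|x_i - y_i| = |10 - 5| + |6 - (-6)| = 5 + 12 = 17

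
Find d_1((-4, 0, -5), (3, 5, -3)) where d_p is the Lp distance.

Σ|x_i - y_i| = |-4 - 3| + |0 - 5| + |-5 - (-3)| = 7 + 5 + 2 = 14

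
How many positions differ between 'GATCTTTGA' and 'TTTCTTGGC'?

Differing positions: 1, 2, 7, 9. Hamming distance = 4.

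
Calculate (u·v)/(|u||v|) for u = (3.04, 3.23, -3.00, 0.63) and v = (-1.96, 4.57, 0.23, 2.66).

With u = (3.04, 3.23, -3.00, 0.63), v = (-1.96, 4.57, 0.23, 2.66):
u·v = 3.04·(-1.96) + 3.23·4.57 + (-3)·0.23 + 0.63·2.66 = (-5.9584) + 14.7611 + (-0.69) + 1.6758 = 9.7885.
|u| = √(3.04² + 3.23² + (-3)² + 0.63²) = √(9.2416 + 10.4329 + 9 + 0.3969) = √29.0714, |v| = √((-1.96)² + 4.57² + 0.23² + 2.66²) = √(3.8416 + 20.8849 + 0.0529 + 7.0756) = √31.855.
cos θ = (u·v)/(|u||v|) = 9.7885/(√29.0714·√31.855) ≈ 0.3217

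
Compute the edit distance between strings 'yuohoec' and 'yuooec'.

Let D[i][j] be the edit distance between the first i characters of 'yuohoec' and the first j characters of 'yuooec', with D[i][0] = i, D[0][j] = j, and D[i][j] = D[i-1][j-1] if the characters match, else 1 + min(D[i-1][j], D[i][j-1], D[i-1][j-1]). Filling the table (rows: prefixes of 'yuohoec', columns: prefixes of 'yuooec'):
     ε  y  u  o  o  e  c
  ε  0  1  2  3  4  5  6
  y  1  0  1  2  3  4  5
  u  2  1  0  1  2  3  4
  o  3  2  1  0  1  2  3
  h  4  3  2  1  1  2  3
  o  5  4  3  2  1  2  3
  e  6  5  4  3  2  1  2
  c  7  6  5  4  3  2  1
The bottom-right entry gives D[7][6] = 1, so no sequence of fewer than 1 edit works. Backtracking through the table gives one optimal edit sequence (1 edit):
  yuohoec → yuooec (del h @4)
Edit distance = 1.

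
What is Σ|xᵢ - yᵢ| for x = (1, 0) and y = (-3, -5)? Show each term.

Σ|x_i - y_i| = |1 - (-3)| + |0 - (-5)| = 4 + 5 = 9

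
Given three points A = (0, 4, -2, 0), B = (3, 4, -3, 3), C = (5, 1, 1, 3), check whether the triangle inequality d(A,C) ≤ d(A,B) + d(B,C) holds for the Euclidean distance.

d(A,B) = √(3² + 0² + 1² + 3²) = √19 ≈ 4.3589, d(B,C) = √(2² + 3² + 4² + 0²) = √29 ≈ 5.3852, d(A,C) = √(5² + 3² + 3² + 3²) = √52 ≈ 7.2111.
d(A,C) ≈ 7.2111 ≤ 4.3589 + 5.3852 = 9.7441. Triangle inequality is satisfied.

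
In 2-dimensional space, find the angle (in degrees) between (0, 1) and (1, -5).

With u = (0, 1), v = (1, -5):
u·v = 0·1 + 1·(-5) = 0 + (-5) = -5.
|u| = √(0² + 1²) = √1, |v| = √(1² + (-5)²) = √26, so |u||v| = √(1·26) = √26.
cos θ = (u·v)/(|u||v|) = -5/√26 ≈ -0.980581
θ = arccos(-0.980581) ≈ 168.69°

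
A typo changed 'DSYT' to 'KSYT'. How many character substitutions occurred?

Differing positions: 1. Hamming distance = 1.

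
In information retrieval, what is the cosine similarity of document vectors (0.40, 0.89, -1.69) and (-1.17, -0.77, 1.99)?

With u = (0.40, 0.89, -1.69), v = (-1.17, -0.77, 1.99):
u·v = 0.4·(-1.17) + 0.89·(-0.77) + (-1.69)·1.99 = (-0.468) + (-0.6853) + (-3.3631) = -4.5164.
|u| = √(0.4² + 0.89² + (-1.69)²) = √(0.16 + 0.7921 + 2.8561) = √3.8082, |v| = √((-1.17)² + (-0.77)² + 1.99²) = √(1.3689 + 0.5929 + 3.9601) = √5.9219.
cos θ = (u·v)/(|u||v|) = -4.5164/(√3.8082·√5.9219) ≈ -0.951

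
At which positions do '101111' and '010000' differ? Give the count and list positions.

Differing positions: 1, 2, 3, 4, 5, 6. Hamming distance = 6.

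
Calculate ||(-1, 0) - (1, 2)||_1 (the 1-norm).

Σ|x_i - y_i| = |-1 - 1| + |0 - 2| = 2 + 2 = 4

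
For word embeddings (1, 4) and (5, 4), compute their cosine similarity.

With u = (1, 4), v = (5, 4):
u·v = 1·5 + 4·4 = 5 + 16 = 21.
|u| = √(1² + 4²) = √17, |v| = √(5² + 4²) = √41, so |u||v| = √(17·41) = √697.
cos θ = (u·v)/(|u||v|) = 21/√697 ≈ 0.7954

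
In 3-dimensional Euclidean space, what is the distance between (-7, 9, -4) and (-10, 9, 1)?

√(Σ(x_i - y_i)²) = √((-7 - (-10))² + (9 - 9)² + (-4 - 1)²)
= √(3² + 0² + (-5)²) = √(9 + 0 + 25) = √34 ≈ 5.831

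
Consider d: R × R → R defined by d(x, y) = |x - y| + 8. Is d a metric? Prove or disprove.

No. d fails identity of indiscernibles (specifically d(x,x) = 0): d(6, 6) = |6 - 6| + 8 = 0 + 8 = 8 ≠ 0.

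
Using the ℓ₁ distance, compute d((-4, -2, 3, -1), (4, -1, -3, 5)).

Σ|x_i - y_i| = |-4 - 4| + |-2 - (-1)| + |3 - (-3)| + |-1 - 5| = 8 + 1 + 6 + 6 = 21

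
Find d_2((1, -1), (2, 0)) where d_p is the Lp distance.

(Σ|x_i - y_i|^2)^(1/2) = (|1 - 2|^2 + |-1 - 0|^2)^(1/2)
= (1^2 + 1^2)^(1/2) = (1 + 1)^(1/2) = (2)^(1/2) ≈ 1.4142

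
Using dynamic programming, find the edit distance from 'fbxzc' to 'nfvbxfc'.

Let D[i][j] be the edit distance between the first i characters of 'fbxzc' and the first j characters of 'nfvbxfc', with D[i][0] = i, D[0][j] = j, and D[i][j] = D[i-1][j-1] if the characters match, else 1 + min(D[i-1][j], D[i][j-1], D[i-1][j-1]). Filling the table (rows: prefixes of 'fbxzc', columns: prefixes of 'nfvbxfc'):
     ε  n  f  v  b  x  f  c
  ε  0  1  2  3  4  5  6  7
  f  1  1  1  2  3  4  5  6
  b  2  2  2  2  2  3  4  5
  x  3  3  3  3  3  2  3  4
  z  4  4  4  4  4  3  3  4
  c  5  5  5  5  5  4  4  3
The bottom-right entry gives D[5][7] = 3, so no sequence of fewer than 3 edits works. Backtracking through the table gives one optimal edit sequence (3 edits):
  fbxzc → nfbxzc (ins n @1)
  nfbxzc → nfvbxzc (ins v @3)
  nfvbxzc → nfvbxfc (sub z→f @6)
Edit distance = 3.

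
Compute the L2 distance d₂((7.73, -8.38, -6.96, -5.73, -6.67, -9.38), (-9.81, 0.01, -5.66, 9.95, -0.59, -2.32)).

√(Σ(x_i - y_i)²) = √((7.73 - (-9.81))² + (-8.38 - 0.01)² + (-6.96 - (-5.66))² + (-5.73 - 9.95)² + (-6.67 - (-0.59))² + (-9.38 - (-2.32))²)
= √(17.54² + (-8.39)² + (-1.3)² + (-15.68)² + (-6.08)² + (-7.06)²) = √(307.6516 + 70.3921 + 1.69 + 245.8624 + 36.9664 + 49.8436) = √712.4061 ≈ 26.6909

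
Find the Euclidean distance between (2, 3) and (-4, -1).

√(Σ(x_i - y_i)²) = √((2 - (-4))² + (3 - (-1))²)
= √(6² + 4²) = √(36 + 16) = √52 ≈ 7.2111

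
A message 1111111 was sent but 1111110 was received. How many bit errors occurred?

Differing positions: 7. Hamming distance = 1.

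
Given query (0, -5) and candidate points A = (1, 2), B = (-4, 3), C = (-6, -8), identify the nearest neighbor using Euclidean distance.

Distances: d(A) ≈ 7.0711, d(B) ≈ 8.9443, d(C) ≈ 6.7082. Nearest: C = (-6, -8) with distance 6.7082.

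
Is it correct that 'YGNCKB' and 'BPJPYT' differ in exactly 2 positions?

Differing positions: 1, 2, 3, 4, 5, 6. Hamming distance = 6, so the claim that d_H = 2 is false.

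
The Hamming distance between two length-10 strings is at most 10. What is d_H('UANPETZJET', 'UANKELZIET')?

Differing positions: 4, 6, 8. Hamming distance = 3. The maximum possible Hamming distance for length-10 strings is 10, so d_H/10 = 3/10 = 0.3.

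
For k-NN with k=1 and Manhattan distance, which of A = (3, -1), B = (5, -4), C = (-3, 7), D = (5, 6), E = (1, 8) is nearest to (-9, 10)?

Distances: d(A) = 23, d(B) = 28, d(C) = 9, d(D) = 18, d(E) = 12. Nearest: C = (-3, 7) with distance 9.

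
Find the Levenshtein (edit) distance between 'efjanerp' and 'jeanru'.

Let D[i][j] be the edit distance between the first i characters of 'efjanerp' and the first j characters of 'jeanru', with D[i][0] = i, D[0][j] = j, and D[i][j] = D[i-1][j-1] if the characters match, else 1 + min(D[i-1][j], D[i][j-1], D[i-1][j-1]). Filling the table (rows: prefixes of 'efjanerp', columns: prefixes of 'jeanru'):
     ε  j  e  a  n  r  u
  ε  0  1  2  3  4  5  6
  e  1  1  1  2  3  4  5
  f  2  2  2  2  3  4  5
  j  3  2  3  3  3  4  5
  a  4  3  3  3  4  4  5
  n  5  4  4  4  3  4  5
  e  6  5  4  5  4  4  5
  r  7  6  5  5  5  4  5
  p  8  7  6  6  6  5  5
The bottom-right entry gives D[8][6] = 5, so no sequence of fewer than 5 edits works. Backtracking through the table gives one optimal edit sequence (5 edits):
  efjanerp → fjanerp (del e @1)
  fjanerp → jjanerp (sub f→j @1)
  jjanerp → jeanerp (sub j→e @2)
  jeanerp → jeanrp (del e @5)
  jeanrp → jeanru (sub p→u @6)
Edit distance = 5.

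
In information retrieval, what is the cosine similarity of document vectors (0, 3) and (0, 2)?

With u = (0, 3), v = (0, 2):
u·v = 0·0 + 3·2 = 0 + 6 = 6.
|u| = √(0² + 3²) = √9, |v| = √(0² + 2²) = √4, so |u||v| = √(9·4) = √36 = 6.
cos θ = (u·v)/(|u||v|) = 6/6 = 1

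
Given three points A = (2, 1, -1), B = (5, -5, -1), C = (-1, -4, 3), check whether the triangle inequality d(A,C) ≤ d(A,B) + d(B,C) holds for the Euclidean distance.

d(A,B) = √(3² + 6² + 0²) = √45 ≈ 6.7082, d(B,C) = √(6² + 1² + 4²) = √53 ≈ 7.2801, d(A,C) = √(3² + 5² + 4²) = √50 ≈ 7.0711.
d(A,C) ≈ 7.0711 ≤ 6.7082 + 7.2801 = 13.9883. Triangle inequality is satisfied.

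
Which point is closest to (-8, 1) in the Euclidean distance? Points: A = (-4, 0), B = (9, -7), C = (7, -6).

Distances: d(A) ≈ 4.1231, d(B) ≈ 18.7883, d(C) ≈ 16.5529. Nearest: A = (-4, 0) with distance 4.1231.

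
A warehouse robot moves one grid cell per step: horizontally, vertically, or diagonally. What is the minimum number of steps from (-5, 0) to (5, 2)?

max(|x_i - y_i|) = max(|-5 - 5|, |0 - 2|) = max(10, 2) = 10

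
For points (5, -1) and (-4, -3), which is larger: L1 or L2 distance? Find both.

L1 = |5 - (-4)| + |-1 - (-3)| = 9 + 2 = 11
L2 = √(9² + 2²) = √85 ≈ 9.2195
L1 ≥ L2 always (equality iff movement is along one axis); L1 > L2 here.
Ratio L1/L2 = 11/√85 ≈ 1.1931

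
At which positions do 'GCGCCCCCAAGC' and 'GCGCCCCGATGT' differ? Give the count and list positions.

Differing positions: 8, 10, 12. Hamming distance = 3.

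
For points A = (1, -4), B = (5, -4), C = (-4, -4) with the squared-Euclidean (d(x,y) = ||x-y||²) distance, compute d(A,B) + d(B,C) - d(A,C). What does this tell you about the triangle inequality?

d(A,B) = 4² + 0² = 16, d(B,C) = 9² + 0² = 81, d(A,C) = 5² + 0² = 25.
d(A,B) + d(B,C) - d(A,C) = 16 + 81 - 25 = 97 - 25 = 72. This is ≥ 0, so the triangle inequality holds for these points.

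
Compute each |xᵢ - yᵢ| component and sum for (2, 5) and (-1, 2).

Σ|x_i - y_i| = |2 - (-1)| + |5 - 2| = 3 + 3 = 6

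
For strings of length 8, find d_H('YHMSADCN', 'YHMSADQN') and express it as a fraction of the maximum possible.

Differing positions: 7. Hamming distance = 1. The maximum possible Hamming distance for length-8 strings is 8, so d_H/8 = 1/8 = 0.125.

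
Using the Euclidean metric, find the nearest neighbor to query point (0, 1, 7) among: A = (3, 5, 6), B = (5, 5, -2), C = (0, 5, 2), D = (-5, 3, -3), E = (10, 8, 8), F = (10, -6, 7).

Distances: d(A) ≈ 5.099, d(B) ≈ 11.0454, d(C) ≈ 6.4031, d(D) ≈ 11.3578, d(E) ≈ 12.2474, d(F) ≈ 12.2066. Nearest: A = (3, 5, 6) with distance 5.099.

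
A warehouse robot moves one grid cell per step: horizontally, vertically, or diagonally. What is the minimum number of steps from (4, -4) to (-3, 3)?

max(|x_i - y_i|) = max(|4 - (-3)|, |-4 - 3|) = max(7, 7) = 7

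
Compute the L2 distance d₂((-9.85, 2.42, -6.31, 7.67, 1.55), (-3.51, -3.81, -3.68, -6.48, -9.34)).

√(Σ(x_i - y_i)²) = √((-9.85 - (-3.51))² + (2.42 - (-3.81))² + (-6.31 - (-3.68))² + (7.67 - (-6.48))² + (1.55 - (-9.34))²)
= √((-6.34)² + 6.23² + (-2.63)² + 14.15² + 10.89²) = √(40.1956 + 38.8129 + 6.9169 + 200.2225 + 118.5921) = √404.74 ≈ 20.1182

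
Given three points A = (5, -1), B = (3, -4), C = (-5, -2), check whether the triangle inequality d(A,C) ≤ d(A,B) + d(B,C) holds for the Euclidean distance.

d(A,B) = √(2² + 3²) = √13 ≈ 3.6056, d(B,C) = √(8² + 2²) = √68 ≈ 8.2462, d(A,C) = √(10² + 1²) = √101 ≈ 10.0499.
d(A,C) ≈ 10.0499 ≤ 3.6056 + 8.2462 = 11.8518. Triangle inequality is satisfied.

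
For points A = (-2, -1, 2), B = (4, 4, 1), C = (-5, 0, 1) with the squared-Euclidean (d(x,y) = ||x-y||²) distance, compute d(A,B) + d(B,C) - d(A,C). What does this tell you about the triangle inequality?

d(A,B) = 6² + 5² + 1² = 62, d(B,C) = 9² + 4² + 0² = 97, d(A,C) = 3² + 1² + 1² = 11.
d(A,B) + d(B,C) - d(A,C) = 62 + 97 - 11 = 159 - 11 = 148. This is ≥ 0, so the triangle inequality holds for these points.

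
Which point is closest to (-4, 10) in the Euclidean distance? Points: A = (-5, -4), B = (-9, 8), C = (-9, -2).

Distances: d(A) ≈ 14.0357, d(B) ≈ 5.3852, d(C) = 13. Nearest: B = (-9, 8) with distance 5.3852.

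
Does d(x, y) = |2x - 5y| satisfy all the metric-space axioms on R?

No. d fails symmetry: d(9, 6) = |2·9 - 5·6| = |-12| = 12, but d(6, 9) = |2·6 - 5·9| = |-33| = 33. Since 12 ≠ 33, d(x,y) ≠ d(y,x) in general.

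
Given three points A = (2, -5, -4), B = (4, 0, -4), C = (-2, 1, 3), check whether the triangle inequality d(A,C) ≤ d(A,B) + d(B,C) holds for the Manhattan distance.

d(A,B) = 2 + 5 + 0 = 7, d(B,C) = 6 + 1 + 7 = 14, d(A,C) = 4 + 6 + 7 = 17.
d(A,C) = 17 ≤ 7 + 14 = 21. Triangle inequality is satisfied.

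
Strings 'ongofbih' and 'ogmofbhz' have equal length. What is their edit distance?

Let D[i][j] be the edit distance between the first i characters of 'ongofbih' and the first j characters of 'ogmofbhz', with D[i][0] = i, D[0][j] = j, and D[i][j] = D[i-1][j-1] if the characters match, else 1 + min(D[i-1][j], D[i][j-1], D[i-1][j-1]). Filling the table (rows: prefixes of 'ongofbih', columns: prefixes of 'ogmofbhz'):
     ε  o  g  m  o  f  b  h  z
  ε  0  1  2  3  4  5  6  7  8
  o  1  0  1  2  3  4  5  6  7
  n  2  1  1  2  3  4  5  6  7
  g  3  2  1  2  3  4  5  6  7
  o  4  3  2  2  2  3  4  5  6
  f  5  4  3  3  3  2  3  4  5
  b  6  5  4  4  4  3  2  3  4
  i  7  6  5  5  5  4  3  3  4
  h  8  7  6  6  6  5  4  3  4
The bottom-right entry gives D[8][8] = 4, so no sequence of fewer than 4 edits works. Backtracking through the table gives one optimal edit sequence (4 edits):
  ongofbih → oggofbih (sub n→g @2)
  oggofbih → ogmofbih (sub g→m @3)
  ogmofbih → ogmofbhh (sub i→h @7)
  ogmofbhh → ogmofbhz (sub h→z @8)
Edit distance = 4.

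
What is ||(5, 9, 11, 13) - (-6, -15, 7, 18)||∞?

max(|x_i - y_i|) = max(|5 - (-6)|, |9 - (-15)|, |11 - 7|, |13 - 18|) = max(11, 24, 4, 5) = 24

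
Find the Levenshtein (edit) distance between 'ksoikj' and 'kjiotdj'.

Let D[i][j] be the edit distance between the first i characters of 'ksoikj' and the first j characters of 'kjiotdj', with D[i][0] = i, D[0][j] = j, and D[i][j] = D[i-1][j-1] if the characters match, else 1 + min(D[i-1][j], D[i][j-1], D[i-1][j-1]). Filling the table (rows: prefixes of 'ksoikj', columns: prefixes of 'kjiotdj'):
     ε  k  j  i  o  t  d  j
  ε  0  1  2  3  4  5  6  7
  k  1  0  1  2  3  4  5  6
  s  2  1  1  2  3  4  5  6
  o  3  2  2  2  2  3  4  5
  i  4  3  3  2  3  3  4  5
  k  5  4  4  3  3  4  4  5
  j  6  5  4  4  4  4  5  4
The bottom-right entry gives D[6][7] = 4, so no sequence of fewer than 4 edits works. Backtracking through the table gives one optimal edit sequence (4 edits):
  ksoikj → kjsoikj (ins j @2)
  kjsoikj → kjioikj (sub s→i @3)
  kjioikj → kjiotkj (sub i→t @5)
  kjiotkj → kjiotdj (sub k→d @6)
Edit distance = 4.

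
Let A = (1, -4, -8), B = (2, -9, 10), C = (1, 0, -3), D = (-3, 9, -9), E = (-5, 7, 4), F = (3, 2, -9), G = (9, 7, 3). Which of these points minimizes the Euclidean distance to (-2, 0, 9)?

Distances: d(A) ≈ 17.72, d(B) ≈ 9.8995, d(C) ≈ 12.3693, d(D) ≈ 20.1494, d(E) ≈ 9.1104, d(F) ≈ 18.7883, d(G) ≈ 14.3527. Nearest: E = (-5, 7, 4) with distance 9.1104.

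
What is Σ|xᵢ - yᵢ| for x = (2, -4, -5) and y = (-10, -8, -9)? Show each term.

Σ|x_i - y_i| = |2 - (-10)| + |-4 - (-8)| + |-5 - (-9)| = 12 + 4 + 4 = 20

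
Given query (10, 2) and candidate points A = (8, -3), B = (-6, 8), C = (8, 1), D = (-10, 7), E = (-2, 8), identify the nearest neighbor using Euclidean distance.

Distances: d(A) ≈ 5.3852, d(B) ≈ 17.088, d(C) ≈ 2.2361, d(D) ≈ 20.6155, d(E) ≈ 13.4164. Nearest: C = (8, 1) with distance 2.2361.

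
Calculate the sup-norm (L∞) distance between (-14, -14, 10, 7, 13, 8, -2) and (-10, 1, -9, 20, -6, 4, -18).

max(|x_i - y_i|) = max(|-14 - (-10)|, |-14 - 1|, |10 - (-9)|, |7 - 20|, |13 - (-6)|, |8 - 4|, |-2 - (-18)|) = max(4, 15, 19, 13, 19, 4, 16) = 19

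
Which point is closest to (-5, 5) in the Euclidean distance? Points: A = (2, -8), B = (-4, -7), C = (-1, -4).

Distances: d(A) ≈ 14.7648, d(B) ≈ 12.0416, d(C) ≈ 9.8489. Nearest: C = (-1, -4) with distance 9.8489.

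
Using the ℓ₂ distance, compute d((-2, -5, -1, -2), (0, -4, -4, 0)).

(Σ|x_i - y_i|^2)^(1/2) = (|-2 - 0|^2 + |-5 - (-4)|^2 + |-1 - (-4)|^2 + |-2 - 0|^2)^(1/2)
= (2^2 + 1^2 + 3^2 + 2^2)^(1/2) = (4 + 1 + 9 + 4)^(1/2) = (18)^(1/2) ≈ 4.2426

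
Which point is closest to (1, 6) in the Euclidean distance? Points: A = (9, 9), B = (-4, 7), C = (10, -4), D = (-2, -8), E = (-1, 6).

Distances: d(A) ≈ 8.544, d(B) ≈ 5.099, d(C) ≈ 13.4536, d(D) ≈ 14.3178, d(E) = 2. Nearest: E = (-1, 6) with distance 2.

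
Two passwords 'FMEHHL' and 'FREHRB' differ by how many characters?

Differing positions: 2, 5, 6. Hamming distance = 3.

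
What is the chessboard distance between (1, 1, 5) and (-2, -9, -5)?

max(|x_i - y_i|) = max(|1 - (-2)|, |1 - (-9)|, |5 - (-5)|) = max(3, 10, 10) = 10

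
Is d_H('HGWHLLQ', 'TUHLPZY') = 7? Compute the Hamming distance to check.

Differing positions: 1, 2, 3, 4, 5, 6, 7. Hamming distance = 7, so the claim is true.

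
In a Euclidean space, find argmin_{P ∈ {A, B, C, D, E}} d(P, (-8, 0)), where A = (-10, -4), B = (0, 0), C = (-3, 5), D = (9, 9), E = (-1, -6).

Distances: d(A) ≈ 4.4721, d(B) = 8, d(C) ≈ 7.0711, d(D) ≈ 19.2354, d(E) ≈ 9.2195. Nearest: A = (-10, -4) with distance 4.4721.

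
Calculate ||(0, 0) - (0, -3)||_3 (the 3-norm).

(Σ|x_i - y_i|^3)^(1/3) = (|0 - 0|^3 + |0 - (-3)|^3)^(1/3)
= (0^3 + 3^3)^(1/3) = (0 + 27)^(1/3) = (27)^(1/3) = 3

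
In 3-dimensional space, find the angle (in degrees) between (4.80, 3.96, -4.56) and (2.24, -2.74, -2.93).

With u = (4.80, 3.96, -4.56), v = (2.24, -2.74, -2.93):
u·v = 4.8·2.24 + 3.96·(-2.74) + (-4.56)·(-2.93) = 10.752 + (-10.8504) + 13.3608 = 13.2624.
|u| = √(4.8² + 3.96² + (-4.56)²) = √(23.04 + 15.6816 + 20.7936) = √59.5152, |v| = √(2.24² + (-2.74)² + (-2.93)²) = √(5.0176 + 7.5076 + 8.5849) = √21.1101.
cos θ = (u·v)/(|u||v|) = 13.2624/(√59.5152·√21.1101) ≈ 0.374165
θ = arccos(0.374165) ≈ 68.03°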